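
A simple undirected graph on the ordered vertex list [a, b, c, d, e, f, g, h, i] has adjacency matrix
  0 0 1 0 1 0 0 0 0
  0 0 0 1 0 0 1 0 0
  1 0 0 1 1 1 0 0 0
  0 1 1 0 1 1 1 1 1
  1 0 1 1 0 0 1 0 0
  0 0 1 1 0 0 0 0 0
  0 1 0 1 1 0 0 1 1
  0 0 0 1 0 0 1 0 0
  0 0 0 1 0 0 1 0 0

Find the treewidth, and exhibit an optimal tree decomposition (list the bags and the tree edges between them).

Treewidth 2.
One optimal decomposition is:
Bags: B1 = {c, d, e}  B2 = {a, c, e}  B3 = {d, e, g}  B4 = {c, d, f}  B5 = {d, g, h}  B6 = {d, g, i}  B7 = {b, d, g}
Tree: B1–B2, B1–B3, B1–B4, B3–B5, B3–B6, B3–B7

Each bag holds 3 vertices, so the decomposition has width 2, which upper-bounds the treewidth. Conversely, {d, e, g} is a clique of size 3, and the vertices of any clique must share a bag in every tree decomposition; so some bag has ≥ 3 vertices and tw(G) ≥ 2. Therefore the treewidth is 2.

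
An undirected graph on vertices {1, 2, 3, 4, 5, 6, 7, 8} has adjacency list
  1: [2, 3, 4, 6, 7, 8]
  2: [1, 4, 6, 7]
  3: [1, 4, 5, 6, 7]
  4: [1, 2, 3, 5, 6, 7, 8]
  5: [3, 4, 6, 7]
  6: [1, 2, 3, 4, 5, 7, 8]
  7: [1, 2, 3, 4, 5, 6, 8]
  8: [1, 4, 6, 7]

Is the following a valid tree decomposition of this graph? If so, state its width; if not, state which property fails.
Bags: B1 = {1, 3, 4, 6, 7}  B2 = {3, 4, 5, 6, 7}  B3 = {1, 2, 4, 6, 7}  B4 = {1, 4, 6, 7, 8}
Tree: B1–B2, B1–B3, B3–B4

Yes; width 4.

Vertex coverage: the bags together contain {1, 2, 3, 4, 5, 6, 7, 8}, the full vertex set. Edge coverage: each edge of G has both endpoints in at least one bag. Running intersection: for every vertex, the bags containing it form a connected subtree. All three properties hold, so this is a valid tree decomposition of width max|bag| − 1 = 4, and hence tw(G) ≤ 4.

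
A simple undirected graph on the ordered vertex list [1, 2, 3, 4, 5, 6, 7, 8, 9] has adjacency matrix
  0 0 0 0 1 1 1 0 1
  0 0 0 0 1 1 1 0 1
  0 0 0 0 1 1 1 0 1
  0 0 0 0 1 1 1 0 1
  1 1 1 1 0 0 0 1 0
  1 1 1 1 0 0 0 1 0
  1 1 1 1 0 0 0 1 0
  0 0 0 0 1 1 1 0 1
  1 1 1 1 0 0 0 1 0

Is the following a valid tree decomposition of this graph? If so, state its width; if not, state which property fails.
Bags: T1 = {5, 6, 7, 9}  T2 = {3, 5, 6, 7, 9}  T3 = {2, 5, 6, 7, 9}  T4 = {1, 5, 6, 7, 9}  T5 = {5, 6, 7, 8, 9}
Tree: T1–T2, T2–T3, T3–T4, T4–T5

A tree decomposition must satisfy three properties: every vertex lies in some bag; for every edge, both endpoints lie together in some bag; and for every vertex, the bags containing it form a connected subtree. Here vertex 4 appears in no bag, so the decomposition is invalid.

No — vertex 4 appears in no bag.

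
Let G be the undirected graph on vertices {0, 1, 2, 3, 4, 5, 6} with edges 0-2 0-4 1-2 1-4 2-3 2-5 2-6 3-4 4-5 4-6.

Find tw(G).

2

A width-2 tree decomposition is:
Bags: B1 = {0, 2, 4}  B2 = {1, 2, 4}  B3 = {2, 4, 5}  B4 = {2, 4, 6}  B5 = {2, 3, 4}
Tree: B1–B2, B2–B3, B3–B4, B4–B5
The largest bag has 3 vertices, giving width 2; this decomposition certifies tw(G) ≤ 2. For the lower bound, G contains the cycle 4–0–2–1–4, so G is not a forest; only forests have treewidth ≤ 1, hence tw(G) ≥ 2. Therefore the treewidth is 2.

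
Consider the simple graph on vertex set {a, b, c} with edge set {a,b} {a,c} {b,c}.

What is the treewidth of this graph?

A width-2 tree decomposition is:
Bags: B1 = {a, b, c}
Tree: (single bag)
With just one bag of size 3, the width is 3 − 1 = 2, so tw(G) ≤ 2. Conversely, {a, b, c} is a clique of size 3, and the vertices of any clique must share a bag in every tree decomposition; so some bag has ≥ 3 vertices and tw(G) ≥ 2. Combining the bounds, tw(G) = 2.

2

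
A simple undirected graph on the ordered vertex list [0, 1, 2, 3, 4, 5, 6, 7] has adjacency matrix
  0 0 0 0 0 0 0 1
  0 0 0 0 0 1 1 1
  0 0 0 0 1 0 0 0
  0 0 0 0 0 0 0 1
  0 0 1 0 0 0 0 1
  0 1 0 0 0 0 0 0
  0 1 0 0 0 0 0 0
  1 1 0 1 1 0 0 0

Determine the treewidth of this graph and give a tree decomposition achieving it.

The largest bag has 2 vertices, giving width 1; this decomposition certifies tw(G) ≤ 1. G has an edge, so its treewidth is at least 1. The upper and lower bounds meet at 1, so that is the treewidth.

Treewidth 1.
One optimal decomposition is:
Bags: B1 = {4, 7}  B2 = {1, 7}  B3 = {3, 7}  B4 = {1, 5}  B5 = {2, 4}  B6 = {0, 7}  B7 = {1, 6}
Tree: B1–B2, B1–B3, B2–B4, B1–B5, B2–B6, B2–B7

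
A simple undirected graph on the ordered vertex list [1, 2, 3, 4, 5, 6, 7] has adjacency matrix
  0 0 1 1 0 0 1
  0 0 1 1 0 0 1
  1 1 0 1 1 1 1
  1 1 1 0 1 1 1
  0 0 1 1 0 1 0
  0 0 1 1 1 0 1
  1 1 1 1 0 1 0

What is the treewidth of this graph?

A width-3 tree decomposition is:
Bags: B1 = {3, 4, 6, 7}  B2 = {2, 3, 4, 7}  B3 = {1, 3, 4, 7}  B4 = {3, 4, 5, 6}
Tree: B1–B2, B1–B3, B1–B4
Every bag has size at most 4, so the width is 4 − 1 = 3 and tw(G) ≤ 3. For the lower bound, the 4 vertices {3, 4, 5, 6} are pairwise adjacent, and any tree decomposition puts a clique entirely inside one bag — forcing width ≥ 3. The upper and lower bounds meet at 3, so that is the treewidth.

3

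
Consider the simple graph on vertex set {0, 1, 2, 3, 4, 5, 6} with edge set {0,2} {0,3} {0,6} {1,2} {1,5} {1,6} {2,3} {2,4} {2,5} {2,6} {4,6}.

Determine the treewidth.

2

A width-2 tree decomposition is:
Bags: B1 = {2, 4, 6}  B2 = {0, 2, 6}  B3 = {1, 2, 6}  B4 = {0, 2, 3}  B5 = {1, 2, 5}
Tree: B1–B2, B1–B3, B2–B4, B3–B5
Every bag has size at most 3, so the width is 3 − 1 = 2 and tw(G) ≤ 2. Conversely, {0, 2, 3} is a clique of size 3, and the vertices of any clique must share a bag in every tree decomposition; so some bag has ≥ 3 vertices and tw(G) ≥ 2. Combining the bounds, tw(G) = 2.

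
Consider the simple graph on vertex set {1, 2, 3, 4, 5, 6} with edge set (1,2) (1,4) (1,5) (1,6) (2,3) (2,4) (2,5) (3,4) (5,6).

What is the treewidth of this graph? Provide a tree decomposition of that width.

Treewidth 2.
One such decomposition:
Bags: B1 = {1, 2, 4}  B2 = {1, 2, 5}  B3 = {1, 5, 6}  B4 = {2, 3, 4}
Tree: B1–B2, B2–B3, B1–B4

Every bag has size at most 3, so the width is 3 − 1 = 2 and tw(G) ≤ 2. Conversely, {1, 2, 4} is a clique of size 3, and the vertices of any clique must share a bag in every tree decomposition; so some bag has ≥ 3 vertices and tw(G) ≥ 2. Combining the bounds, tw(G) = 2.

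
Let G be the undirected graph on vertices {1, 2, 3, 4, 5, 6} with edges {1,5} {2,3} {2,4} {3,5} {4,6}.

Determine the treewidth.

A width-1 tree decomposition is:
Bags: B1 = {4, 6}  B2 = {2, 4}  B3 = {2, 3}  B4 = {3, 5}  B5 = {1, 5}
Tree: B1–B2, B2–B3, B3–B4, B4–B5
The largest bag has 2 vertices, giving width 1; this decomposition certifies tw(G) ≤ 1. Since G has at least one edge (e.g. 6–4), it is not an edgeless graph, so tw(G) ≥ 1. Combining the bounds, tw(G) = 1.

1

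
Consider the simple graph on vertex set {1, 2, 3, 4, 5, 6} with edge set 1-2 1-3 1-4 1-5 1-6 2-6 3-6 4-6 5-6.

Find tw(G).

2

A width-2 tree decomposition is:
Bags: B1 = {1, 5, 6}  B2 = {1, 2, 6}  B3 = {1, 3, 6}  B4 = {1, 4, 6}
Tree: B1–B2, B1–B3, B3–B4
Each bag holds 3 vertices, so the decomposition has width 2, which upper-bounds the treewidth. Conversely, {1, 2, 6} is a clique of size 3, and the vertices of any clique must share a bag in every tree decomposition; so some bag has ≥ 3 vertices and tw(G) ≥ 2. The upper and lower bounds meet at 2, so that is the treewidth.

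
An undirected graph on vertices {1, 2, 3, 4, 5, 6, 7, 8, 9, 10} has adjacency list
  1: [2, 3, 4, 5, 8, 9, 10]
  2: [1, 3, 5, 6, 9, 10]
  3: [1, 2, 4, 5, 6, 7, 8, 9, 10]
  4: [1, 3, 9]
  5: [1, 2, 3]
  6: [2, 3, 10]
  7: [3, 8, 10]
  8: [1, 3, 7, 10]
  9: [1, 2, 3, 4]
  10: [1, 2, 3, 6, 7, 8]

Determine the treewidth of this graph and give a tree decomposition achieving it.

The largest bag has 4 vertices, giving width 3; this decomposition certifies tw(G) ≤ 3. On the other hand G contains the 4-clique {1, 3, 8, 10}. A clique must lie in a single bag of any decomposition, so no decomposition can have width below 3. Combining the bounds, tw(G) = 3.

Treewidth 3.
One such decomposition:
Bags: B1 = {1, 2, 3, 9}  B2 = {1, 2, 3, 10}  B3 = {1, 3, 4, 9}  B4 = {1, 3, 8, 10}  B5 = {3, 7, 8, 10}  B6 = {2, 3, 6, 10}  B7 = {1, 2, 3, 5}
Tree: B1–B2, B1–B3, B2–B4, B4–B5, B2–B6, B1–B7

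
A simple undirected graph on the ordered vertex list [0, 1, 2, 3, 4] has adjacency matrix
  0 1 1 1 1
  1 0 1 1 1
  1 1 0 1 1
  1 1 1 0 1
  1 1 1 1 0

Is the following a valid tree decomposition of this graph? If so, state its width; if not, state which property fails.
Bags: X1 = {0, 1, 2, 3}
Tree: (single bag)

A tree decomposition must satisfy three properties: every vertex lies in some bag; for every edge, both endpoints lie together in some bag; and for every vertex, the bags containing it form a connected subtree. Here vertex 4 appears in no bag, so the decomposition is invalid.

No — vertex 4 appears in no bag.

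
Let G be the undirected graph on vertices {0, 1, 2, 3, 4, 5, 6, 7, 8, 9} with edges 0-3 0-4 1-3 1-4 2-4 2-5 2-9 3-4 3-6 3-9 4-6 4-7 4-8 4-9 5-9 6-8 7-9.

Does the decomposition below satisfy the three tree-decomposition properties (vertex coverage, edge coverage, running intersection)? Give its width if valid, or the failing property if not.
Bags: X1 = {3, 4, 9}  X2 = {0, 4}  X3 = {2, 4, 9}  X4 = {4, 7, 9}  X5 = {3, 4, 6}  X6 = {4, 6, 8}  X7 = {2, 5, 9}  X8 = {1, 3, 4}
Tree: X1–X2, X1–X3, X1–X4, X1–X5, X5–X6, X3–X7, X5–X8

No — edge (3,0) lies in no bag.

A tree decomposition must satisfy three properties: every vertex lies in some bag; for every edge, both endpoints lie together in some bag; and for every vertex, the bags containing it form a connected subtree. Here edge (3,0) lies in no bag, so the decomposition is invalid.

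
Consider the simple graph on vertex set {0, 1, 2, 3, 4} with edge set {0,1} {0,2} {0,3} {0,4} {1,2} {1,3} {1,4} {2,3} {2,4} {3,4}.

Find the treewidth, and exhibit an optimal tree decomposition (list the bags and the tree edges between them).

Treewidth 4.
Bags: B1 = {0, 1, 2, 3, 4}
Tree: (single bag)

A single bag containing all 5 vertices is trivially a valid decomposition of width 4. For the lower bound, the 5 vertices {0, 1, 2, 3, 4} are pairwise adjacent, and any tree decomposition puts a clique entirely inside one bag — forcing width ≥ 4. The upper and lower bounds meet at 4, so that is the treewidth.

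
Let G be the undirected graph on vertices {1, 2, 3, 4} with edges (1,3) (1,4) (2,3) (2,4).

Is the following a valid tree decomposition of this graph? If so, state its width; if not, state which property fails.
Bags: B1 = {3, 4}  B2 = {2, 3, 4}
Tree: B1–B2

No — vertex 1 appears in no bag.

A tree decomposition must satisfy three properties: every vertex lies in some bag; for every edge, both endpoints lie together in some bag; and for every vertex, the bags containing it form a connected subtree. Here vertex 1 appears in no bag, so the decomposition is invalid.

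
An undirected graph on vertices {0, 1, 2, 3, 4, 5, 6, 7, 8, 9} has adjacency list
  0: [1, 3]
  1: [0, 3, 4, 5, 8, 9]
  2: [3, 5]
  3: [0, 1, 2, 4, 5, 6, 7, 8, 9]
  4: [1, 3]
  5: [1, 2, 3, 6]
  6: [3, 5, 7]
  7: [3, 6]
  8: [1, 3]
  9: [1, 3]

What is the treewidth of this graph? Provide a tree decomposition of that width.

Every bag has size at most 3, so the width is 3 − 1 = 2 and tw(G) ≤ 2. Conversely, {0, 1, 3} is a clique of size 3, and the vertices of any clique must share a bag in every tree decomposition; so some bag has ≥ 3 vertices and tw(G) ≥ 2. Hence tw(G) = 2 exactly.

Treewidth 2.
One optimal decomposition is:
Bags: B1 = {1, 3, 9}  B2 = {1, 3, 5}  B3 = {2, 3, 5}  B4 = {3, 5, 6}  B5 = {3, 6, 7}  B6 = {1, 3, 8}  B7 = {1, 3, 4}  B8 = {0, 1, 3}
Tree: B1–B2, B2–B3, B2–B4, B4–B5, B2–B6, B6–B7, B6–B8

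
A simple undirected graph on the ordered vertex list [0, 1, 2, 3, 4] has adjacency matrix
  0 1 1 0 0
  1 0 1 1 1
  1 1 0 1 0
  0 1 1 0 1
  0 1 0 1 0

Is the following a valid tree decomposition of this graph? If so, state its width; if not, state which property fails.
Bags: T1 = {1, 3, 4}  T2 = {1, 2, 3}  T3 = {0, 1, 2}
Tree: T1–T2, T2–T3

Vertex coverage: the bags together contain {0, 1, 2, 3, 4}, the full vertex set. Edge coverage: each edge of G has both endpoints in at least one bag. Running intersection: for every vertex, the bags containing it form a connected subtree. All three properties hold, so this is a valid tree decomposition of width max|bag| − 1 = 2, and hence tw(G) ≤ 2.

Yes; width 2.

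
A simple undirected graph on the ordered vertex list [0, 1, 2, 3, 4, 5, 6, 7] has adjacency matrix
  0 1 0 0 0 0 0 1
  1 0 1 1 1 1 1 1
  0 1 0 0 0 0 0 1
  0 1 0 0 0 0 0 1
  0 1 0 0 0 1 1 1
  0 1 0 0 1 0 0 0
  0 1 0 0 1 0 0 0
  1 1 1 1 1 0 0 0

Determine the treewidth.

2

A width-2 tree decomposition is:
Bags: B1 = {1, 4, 7}  B2 = {1, 3, 7}  B3 = {1, 2, 7}  B4 = {1, 4, 6}  B5 = {1, 4, 5}  B6 = {0, 1, 7}
Tree: B1–B2, B1–B3, B1–B4, B4–B5, B2–B6
The largest bag has 3 vertices, giving width 2; this decomposition certifies tw(G) ≤ 2. Conversely, {1, 4, 5} is a clique of size 3, and the vertices of any clique must share a bag in every tree decomposition; so some bag has ≥ 3 vertices and tw(G) ≥ 2. Therefore the treewidth is 2.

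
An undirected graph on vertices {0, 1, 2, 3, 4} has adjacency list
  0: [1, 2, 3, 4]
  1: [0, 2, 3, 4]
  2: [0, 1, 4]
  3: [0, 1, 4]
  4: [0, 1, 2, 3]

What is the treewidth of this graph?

3

A width-3 tree decomposition is:
Bags: B1 = {0, 1, 2, 4}  B2 = {0, 1, 3, 4}
Tree: B1–B2
Each bag holds 4 vertices, so the decomposition has width 3, which upper-bounds the treewidth. Conversely, {0, 1, 2, 4} is a clique of size 4, and the vertices of any clique must share a bag in every tree decomposition; so some bag has ≥ 4 vertices and tw(G) ≥ 3. The upper and lower bounds meet at 3, so that is the treewidth.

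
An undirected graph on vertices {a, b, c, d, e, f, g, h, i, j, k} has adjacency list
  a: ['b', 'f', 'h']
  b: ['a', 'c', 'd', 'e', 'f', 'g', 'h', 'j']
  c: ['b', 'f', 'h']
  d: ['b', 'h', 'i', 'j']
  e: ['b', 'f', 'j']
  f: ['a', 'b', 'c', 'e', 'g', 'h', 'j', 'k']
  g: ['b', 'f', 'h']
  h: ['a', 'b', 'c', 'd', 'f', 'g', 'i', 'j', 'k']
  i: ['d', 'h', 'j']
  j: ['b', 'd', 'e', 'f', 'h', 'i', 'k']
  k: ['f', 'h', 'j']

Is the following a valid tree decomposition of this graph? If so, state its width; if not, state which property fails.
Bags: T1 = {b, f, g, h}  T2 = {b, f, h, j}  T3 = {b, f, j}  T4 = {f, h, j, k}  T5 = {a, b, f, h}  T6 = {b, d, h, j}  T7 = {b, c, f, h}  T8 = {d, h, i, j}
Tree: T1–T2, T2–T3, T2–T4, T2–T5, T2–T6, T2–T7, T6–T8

A tree decomposition must satisfy three properties: every vertex lies in some bag; for every edge, both endpoints lie together in some bag; and for every vertex, the bags containing it form a connected subtree. Here vertex e appears in no bag, so the decomposition is invalid.

No — vertex e appears in no bag.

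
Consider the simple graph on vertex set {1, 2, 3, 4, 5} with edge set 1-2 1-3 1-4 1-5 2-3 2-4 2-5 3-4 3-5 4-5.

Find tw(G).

4

A width-4 tree decomposition is:
Bags: B1 = {1, 2, 3, 4, 5}
Tree: (single bag)
With just one bag of size 5, the width is 5 − 1 = 4, so tw(G) ≤ 4. For the lower bound, the 5 vertices {1, 2, 3, 4, 5} are pairwise adjacent, and any tree decomposition puts a clique entirely inside one bag — forcing width ≥ 4. Hence tw(G) = 4 exactly.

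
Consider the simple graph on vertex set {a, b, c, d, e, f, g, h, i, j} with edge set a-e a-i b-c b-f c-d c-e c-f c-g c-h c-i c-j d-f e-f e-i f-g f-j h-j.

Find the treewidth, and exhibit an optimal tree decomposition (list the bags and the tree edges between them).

The largest bag has 3 vertices, giving width 2; this decomposition certifies tw(G) ≤ 2. On the other hand G contains the 3-clique {c, h, j}. A clique must lie in a single bag of any decomposition, so no decomposition can have width below 2. Therefore the treewidth is 2.

Treewidth 2.
One optimal decomposition is:
Bags: B1 = {c, e, f}  B2 = {c, d, f}  B3 = {c, e, i}  B4 = {c, f, g}  B5 = {b, c, f}  B6 = {a, e, i}  B7 = {c, f, j}  B8 = {c, h, j}
Tree: B1–B2, B1–B3, B1–B4, B2–B5, B3–B6, B2–B7, B7–B8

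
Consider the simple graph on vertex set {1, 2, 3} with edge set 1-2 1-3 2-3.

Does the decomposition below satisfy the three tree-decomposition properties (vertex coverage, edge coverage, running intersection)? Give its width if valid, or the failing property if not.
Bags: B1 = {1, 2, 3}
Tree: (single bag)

Yes; width 2.

Checking the three conditions: (i) the bags cover all of {1, 2, 3}; (ii) for each edge, some bag contains both endpoints; (iii) the bags containing any fixed vertex form a subtree. All hold, so the decomposition is valid with width 3 − 1 = 2.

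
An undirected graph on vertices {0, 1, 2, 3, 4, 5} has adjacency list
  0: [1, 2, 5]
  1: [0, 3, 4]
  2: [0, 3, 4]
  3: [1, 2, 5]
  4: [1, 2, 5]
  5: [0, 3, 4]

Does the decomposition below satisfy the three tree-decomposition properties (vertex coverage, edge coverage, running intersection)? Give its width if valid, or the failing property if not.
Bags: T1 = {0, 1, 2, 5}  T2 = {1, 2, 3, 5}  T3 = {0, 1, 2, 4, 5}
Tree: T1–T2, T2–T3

No — bags containing vertex 0 are not connected in the tree.

A tree decomposition must satisfy three properties: every vertex lies in some bag; for every edge, both endpoints lie together in some bag; and for every vertex, the bags containing it form a connected subtree. Here bags containing vertex 0 are not connected in the tree, so the decomposition is invalid.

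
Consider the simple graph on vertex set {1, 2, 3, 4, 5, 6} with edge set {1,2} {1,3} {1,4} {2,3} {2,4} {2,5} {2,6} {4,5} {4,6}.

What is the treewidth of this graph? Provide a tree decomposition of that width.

Treewidth 2.
Bags: B1 = {1, 2, 4}  B2 = {1, 2, 3}  B3 = {2, 4, 6}  B4 = {2, 4, 5}
Tree: B1–B2, B1–B3, B1–B4

The largest bag has 3 vertices, giving width 2; this decomposition certifies tw(G) ≤ 2. On the other hand G contains the 3-clique {1, 2, 3}. A clique must lie in a single bag of any decomposition, so no decomposition can have width below 2. Therefore the treewidth is 2.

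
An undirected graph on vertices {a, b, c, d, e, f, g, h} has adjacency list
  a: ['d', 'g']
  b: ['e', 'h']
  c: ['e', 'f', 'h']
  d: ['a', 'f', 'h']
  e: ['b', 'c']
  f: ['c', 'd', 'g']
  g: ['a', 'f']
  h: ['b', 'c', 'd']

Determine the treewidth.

2

A width-2 tree decomposition is:
Bags: B1 = {a, d, g}  B2 = {d, f, g}  B3 = {d, f, h}  B4 = {c, f, h}  B5 = {b, c, h}  B6 = {b, c, e}
Tree: B1–B2, B2–B3, B3–B4, B4–B5, B5–B6
Each bag holds 3 vertices, so the decomposition has width 2, which upper-bounds the treewidth. The edges a–g–f–d–a form a cycle, so G is not a tree and its treewidth is at least 2. The upper and lower bounds meet at 2, so that is the treewidth.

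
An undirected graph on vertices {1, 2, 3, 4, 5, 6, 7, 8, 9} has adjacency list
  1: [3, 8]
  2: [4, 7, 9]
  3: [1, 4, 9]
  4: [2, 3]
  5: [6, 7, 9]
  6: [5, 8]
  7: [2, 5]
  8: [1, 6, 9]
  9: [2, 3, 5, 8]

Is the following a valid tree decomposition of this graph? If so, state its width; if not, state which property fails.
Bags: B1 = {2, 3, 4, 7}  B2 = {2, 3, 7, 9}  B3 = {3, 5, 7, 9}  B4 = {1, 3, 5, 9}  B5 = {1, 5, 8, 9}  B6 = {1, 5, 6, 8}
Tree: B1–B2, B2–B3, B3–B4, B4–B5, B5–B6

Checking the three conditions: (i) the bags cover all of {1, 2, 3, 4, 5, 6, 7, 8, 9}; (ii) for each edge, some bag contains both endpoints; (iii) the bags containing any fixed vertex form a subtree. All hold, so the decomposition is valid with width 4 − 1 = 3.

Yes; width 3.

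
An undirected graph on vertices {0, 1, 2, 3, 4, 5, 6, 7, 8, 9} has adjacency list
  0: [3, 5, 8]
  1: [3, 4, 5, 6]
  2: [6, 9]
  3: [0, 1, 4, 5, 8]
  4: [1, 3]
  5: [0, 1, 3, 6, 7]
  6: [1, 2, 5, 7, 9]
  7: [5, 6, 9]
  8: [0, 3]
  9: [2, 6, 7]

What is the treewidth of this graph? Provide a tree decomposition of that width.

Treewidth 2.
One optimal decomposition is:
Bags: B1 = {0, 3, 8}  B2 = {0, 3, 5}  B3 = {1, 3, 5}  B4 = {1, 5, 6}  B5 = {1, 3, 4}  B6 = {5, 6, 7}  B7 = {6, 7, 9}  B8 = {2, 6, 9}
Tree: B1–B2, B2–B3, B3–B4, B3–B5, B4–B6, B6–B7, B7–B8

Each bag holds 3 vertices, so the decomposition has width 2, which upper-bounds the treewidth. On the other hand G contains the 3-clique {2, 6, 9}. A clique must lie in a single bag of any decomposition, so no decomposition can have width below 2. Hence tw(G) = 2 exactly.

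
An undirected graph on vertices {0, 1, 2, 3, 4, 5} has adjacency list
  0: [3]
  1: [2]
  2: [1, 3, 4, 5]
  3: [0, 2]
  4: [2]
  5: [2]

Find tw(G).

1

A width-1 tree decomposition is:
Bags: B1 = {2, 3}  B2 = {0, 3}  B3 = {2, 4}  B4 = {2, 5}  B5 = {1, 2}
Tree: B1–B2, B1–B3, B1–B4, B4–B5
Each bag holds 2 vertices, so the decomposition has width 1, which upper-bounds the treewidth. G has an edge, so its treewidth is at least 1. The upper and lower bounds meet at 1, so that is the treewidth.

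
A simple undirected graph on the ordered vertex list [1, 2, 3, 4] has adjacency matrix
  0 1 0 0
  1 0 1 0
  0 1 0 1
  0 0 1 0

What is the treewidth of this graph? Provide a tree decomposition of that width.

Every bag has size at most 2, so the width is 2 − 1 = 1 and tw(G) ≤ 1. G has an edge, so its treewidth is at least 1. The upper and lower bounds meet at 1, so that is the treewidth.

Treewidth 1.
Bags: B1 = {2, 3}  B2 = {3, 4}  B3 = {1, 2}
Tree: B1–B2, B1–B3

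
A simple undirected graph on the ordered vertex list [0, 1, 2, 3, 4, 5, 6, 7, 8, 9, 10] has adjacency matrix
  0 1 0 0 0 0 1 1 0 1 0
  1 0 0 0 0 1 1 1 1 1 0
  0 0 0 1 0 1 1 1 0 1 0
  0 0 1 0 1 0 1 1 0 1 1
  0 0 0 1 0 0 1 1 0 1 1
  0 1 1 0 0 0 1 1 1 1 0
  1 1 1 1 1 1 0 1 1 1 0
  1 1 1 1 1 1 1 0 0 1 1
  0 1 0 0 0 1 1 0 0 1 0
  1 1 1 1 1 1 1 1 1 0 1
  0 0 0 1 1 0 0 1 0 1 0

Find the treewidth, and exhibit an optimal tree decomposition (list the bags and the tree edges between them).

Every bag has size at most 5, so the width is 5 − 1 = 4 and tw(G) ≤ 4. Conversely, {3, 4, 7, 9, 10} is a clique of size 5, and the vertices of any clique must share a bag in every tree decomposition; so some bag has ≥ 5 vertices and tw(G) ≥ 4. The upper and lower bounds meet at 4, so that is the treewidth.

Treewidth 4.
One optimal decomposition is:
Bags: B1 = {2, 5, 6, 7, 9}  B2 = {2, 3, 6, 7, 9}  B3 = {1, 5, 6, 7, 9}  B4 = {1, 5, 6, 8, 9}  B5 = {3, 4, 6, 7, 9}  B6 = {3, 4, 7, 9, 10}  B7 = {0, 1, 6, 7, 9}
Tree: B1–B2, B1–B3, B3–B4, B2–B5, B5–B6, B3–B7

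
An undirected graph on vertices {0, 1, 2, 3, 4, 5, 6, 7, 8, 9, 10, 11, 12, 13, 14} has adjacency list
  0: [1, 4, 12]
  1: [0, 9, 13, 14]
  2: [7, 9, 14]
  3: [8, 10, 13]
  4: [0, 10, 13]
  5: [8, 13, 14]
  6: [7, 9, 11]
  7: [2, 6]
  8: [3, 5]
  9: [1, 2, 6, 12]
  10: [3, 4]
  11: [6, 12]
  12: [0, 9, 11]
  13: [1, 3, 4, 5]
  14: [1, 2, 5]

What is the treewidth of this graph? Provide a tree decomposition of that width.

The largest bag has 4 vertices, giving width 3; this decomposition certifies tw(G) ≤ 3. For the lower bound: the 4 vertex sets {3,8,10}, {4}, {13}, {0,1,5,14} are disjoint, each induces a connected subgraph, and every pair is joined by at least one edge of G. Contracting each set to a single vertex therefore yields K_{4} as a minor, and since treewidth is minor-monotone, tw(G) ≥ tw(K_{4}) = 3. Combining the bounds, tw(G) = 3.

Treewidth 3.
One such decomposition:
Bags: B1 = {3, 4, 8, 10}  B2 = {3, 4, 8, 13}  B3 = {4, 5, 8, 13}  B4 = {0, 4, 5, 13}  B5 = {0, 1, 5, 13}  B6 = {0, 1, 5, 14}  B7 = {0, 1, 12, 14}  B8 = {1, 9, 12, 14}  B9 = {2, 9, 12, 14}  B10 = {2, 9, 11, 12}  B11 = {2, 6, 9, 11}  B12 = {2, 6, 7, 11}
Tree: B1–B2, B2–B3, B3–B4, B4–B5, B5–B6, B6–B7, B7–B8, B8–B9, B9–B10, B10–B11, B11–B12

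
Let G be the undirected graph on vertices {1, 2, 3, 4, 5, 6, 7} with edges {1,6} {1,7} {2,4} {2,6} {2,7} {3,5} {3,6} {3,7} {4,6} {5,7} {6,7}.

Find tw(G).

A width-2 tree decomposition is:
Bags: B1 = {2, 6, 7}  B2 = {3, 6, 7}  B3 = {2, 4, 6}  B4 = {1, 6, 7}  B5 = {3, 5, 7}
Tree: B1–B2, B1–B3, B1–B4, B2–B5
The largest bag has 3 vertices, giving width 2; this decomposition certifies tw(G) ≤ 2. On the other hand G contains the 3-clique {3, 5, 7}. A clique must lie in a single bag of any decomposition, so no decomposition can have width below 2. Combining the bounds, tw(G) = 2.

2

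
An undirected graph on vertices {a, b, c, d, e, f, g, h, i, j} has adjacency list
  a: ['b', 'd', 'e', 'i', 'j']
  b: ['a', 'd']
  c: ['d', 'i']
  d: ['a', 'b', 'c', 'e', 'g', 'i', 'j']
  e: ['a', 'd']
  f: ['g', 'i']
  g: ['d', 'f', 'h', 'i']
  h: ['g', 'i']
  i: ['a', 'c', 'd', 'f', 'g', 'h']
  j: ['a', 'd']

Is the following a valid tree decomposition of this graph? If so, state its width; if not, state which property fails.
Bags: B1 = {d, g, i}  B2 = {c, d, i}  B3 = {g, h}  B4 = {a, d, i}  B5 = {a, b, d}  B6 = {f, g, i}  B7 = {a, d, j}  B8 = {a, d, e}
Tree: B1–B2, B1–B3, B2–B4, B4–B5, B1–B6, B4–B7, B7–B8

A tree decomposition must satisfy three properties: every vertex lies in some bag; for every edge, both endpoints lie together in some bag; and for every vertex, the bags containing it form a connected subtree. Here edge (i,h) lies in no bag, so the decomposition is invalid.

No — edge (i,h) lies in no bag.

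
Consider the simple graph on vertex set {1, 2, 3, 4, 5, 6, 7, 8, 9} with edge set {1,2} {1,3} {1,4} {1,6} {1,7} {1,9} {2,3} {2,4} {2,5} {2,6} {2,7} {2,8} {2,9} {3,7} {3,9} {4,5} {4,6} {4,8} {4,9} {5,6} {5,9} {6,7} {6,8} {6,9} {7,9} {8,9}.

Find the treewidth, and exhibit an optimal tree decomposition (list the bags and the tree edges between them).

Every bag has size at most 5, so the width is 5 − 1 = 4 and tw(G) ≤ 4. On the other hand G contains the 5-clique {1, 2, 3, 7, 9}. A clique must lie in a single bag of any decomposition, so no decomposition can have width below 4. Combining the bounds, tw(G) = 4.

Treewidth 4.
One optimal decomposition is:
Bags: B1 = {1, 2, 4, 6, 9}  B2 = {1, 2, 6, 7, 9}  B3 = {2, 4, 6, 8, 9}  B4 = {2, 4, 5, 6, 9}  B5 = {1, 2, 3, 7, 9}
Tree: B1–B2, B1–B3, B3–B4, B2–B5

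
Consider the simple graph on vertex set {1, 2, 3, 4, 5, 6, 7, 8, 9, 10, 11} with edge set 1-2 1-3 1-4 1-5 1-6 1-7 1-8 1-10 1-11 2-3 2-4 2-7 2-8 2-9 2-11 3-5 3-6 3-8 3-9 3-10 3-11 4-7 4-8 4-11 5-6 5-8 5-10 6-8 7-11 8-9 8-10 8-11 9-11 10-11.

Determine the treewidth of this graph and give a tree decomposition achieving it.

The largest bag has 5 vertices, giving width 4; this decomposition certifies tw(G) ≤ 4. For the lower bound, the 5 vertices {1, 2, 3, 8, 11} are pairwise adjacent, and any tree decomposition puts a clique entirely inside one bag — forcing width ≥ 4. The upper and lower bounds meet at 4, so that is the treewidth.

Treewidth 4.
One optimal decomposition is:
Bags: B1 = {1, 2, 3, 8, 11}  B2 = {2, 3, 8, 9, 11}  B3 = {1, 3, 8, 10, 11}  B4 = {1, 3, 5, 8, 10}  B5 = {1, 2, 4, 8, 11}  B6 = {1, 3, 5, 6, 8}  B7 = {1, 2, 4, 7, 11}
Tree: B1–B2, B1–B3, B3–B4, B1–B5, B4–B6, B5–B7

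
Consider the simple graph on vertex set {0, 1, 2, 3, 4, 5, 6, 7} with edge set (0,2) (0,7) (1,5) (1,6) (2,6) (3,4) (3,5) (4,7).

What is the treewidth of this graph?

2

A width-2 tree decomposition is:
Bags: B1 = {0, 2, 7}  B2 = {2, 6, 7}  B3 = {1, 6, 7}  B4 = {1, 5, 7}  B5 = {3, 5, 7}  B6 = {3, 4, 7}
Tree: B1–B2, B2–B3, B3–B4, B4–B5, B5–B6
The largest bag has 3 vertices, giving width 2; this decomposition certifies tw(G) ≤ 2. For the lower bound, G contains the cycle 7–0–2–6–1–5–3–4–7, so G is not a forest; only forests have treewidth ≤ 1, hence tw(G) ≥ 2. Hence tw(G) = 2 exactly.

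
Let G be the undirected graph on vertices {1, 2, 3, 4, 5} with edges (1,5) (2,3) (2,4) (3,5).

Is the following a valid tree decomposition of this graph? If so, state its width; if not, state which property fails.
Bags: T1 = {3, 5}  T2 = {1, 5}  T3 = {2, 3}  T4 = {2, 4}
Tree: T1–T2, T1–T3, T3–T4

Yes; width 1.

Vertex coverage: the bags together contain {1, 2, 3, 4, 5}, the full vertex set. Edge coverage: each edge of G has both endpoints in at least one bag. Running intersection: for every vertex, the bags containing it form a connected subtree. All three properties hold, so this is a valid tree decomposition of width max|bag| − 1 = 1, and hence tw(G) ≤ 1.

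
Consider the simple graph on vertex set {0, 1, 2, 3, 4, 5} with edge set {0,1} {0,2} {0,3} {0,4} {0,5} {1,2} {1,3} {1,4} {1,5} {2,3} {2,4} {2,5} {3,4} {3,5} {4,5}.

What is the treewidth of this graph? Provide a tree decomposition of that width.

A single bag containing all 6 vertices is trivially a valid decomposition of width 5. Conversely, {0, 1, 2, 3, 4, 5} is a clique of size 6, and the vertices of any clique must share a bag in every tree decomposition; so some bag has ≥ 6 vertices and tw(G) ≥ 5. Therefore the treewidth is 5.

Treewidth 5.
Bags: B1 = {0, 1, 2, 3, 4, 5}
Tree: (single bag)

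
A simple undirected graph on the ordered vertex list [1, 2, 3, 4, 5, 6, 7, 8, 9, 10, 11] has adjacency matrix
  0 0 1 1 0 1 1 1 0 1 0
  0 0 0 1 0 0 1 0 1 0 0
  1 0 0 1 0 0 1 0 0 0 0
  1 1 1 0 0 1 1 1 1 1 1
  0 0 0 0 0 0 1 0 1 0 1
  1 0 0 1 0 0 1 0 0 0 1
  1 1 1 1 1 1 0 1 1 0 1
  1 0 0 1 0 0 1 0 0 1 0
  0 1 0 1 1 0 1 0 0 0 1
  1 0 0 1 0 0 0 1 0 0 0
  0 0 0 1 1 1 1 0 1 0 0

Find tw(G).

A width-3 tree decomposition is:
Bags: B1 = {4, 6, 7, 11}  B2 = {1, 4, 6, 7}  B3 = {1, 4, 7, 8}  B4 = {1, 3, 4, 7}  B5 = {4, 7, 9, 11}  B6 = {2, 4, 7, 9}  B7 = {5, 7, 9, 11}  B8 = {1, 4, 8, 10}
Tree: B1–B2, B2–B3, B2–B4, B1–B5, B5–B6, B5–B7, B3–B8
The largest bag has 4 vertices, giving width 3; this decomposition certifies tw(G) ≤ 3. For the lower bound, the 4 vertices {1, 4, 8, 10} are pairwise adjacent, and any tree decomposition puts a clique entirely inside one bag — forcing width ≥ 3. The upper and lower bounds meet at 3, so that is the treewidth.

3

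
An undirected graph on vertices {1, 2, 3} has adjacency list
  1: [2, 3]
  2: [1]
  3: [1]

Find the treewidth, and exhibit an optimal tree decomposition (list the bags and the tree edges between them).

Treewidth 1.
Bags: B1 = {1, 3}  B2 = {1, 2}
Tree: B1–B2

The largest bag has 2 vertices, giving width 1; this decomposition certifies tw(G) ≤ 1. G has an edge, so its treewidth is at least 1. Hence tw(G) = 1 exactly.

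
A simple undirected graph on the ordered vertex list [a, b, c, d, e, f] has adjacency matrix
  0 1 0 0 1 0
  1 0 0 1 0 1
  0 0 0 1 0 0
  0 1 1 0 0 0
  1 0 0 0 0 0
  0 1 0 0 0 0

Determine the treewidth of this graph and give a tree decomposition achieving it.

Every bag has size at most 2, so the width is 2 − 1 = 1 and tw(G) ≤ 1. Any graph with an edge has treewidth ≥ 1, and G has the edge d–b. Combining the bounds, tw(G) = 1.

Treewidth 1.
Bags: B1 = {b, d}  B2 = {b, f}  B3 = {a, b}  B4 = {c, d}  B5 = {a, e}
Tree: B1–B2, B2–B3, B1–B4, B3–B5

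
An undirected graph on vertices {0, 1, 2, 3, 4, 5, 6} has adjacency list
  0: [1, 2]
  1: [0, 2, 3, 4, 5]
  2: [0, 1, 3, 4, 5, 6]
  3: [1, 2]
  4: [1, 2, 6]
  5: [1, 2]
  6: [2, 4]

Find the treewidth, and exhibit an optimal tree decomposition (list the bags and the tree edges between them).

Every bag has size at most 3, so the width is 3 − 1 = 2 and tw(G) ≤ 2. Conversely, {0, 1, 2} is a clique of size 3, and the vertices of any clique must share a bag in every tree decomposition; so some bag has ≥ 3 vertices and tw(G) ≥ 2. Therefore the treewidth is 2.

Treewidth 2.
Bags: B1 = {1, 2, 5}  B2 = {0, 1, 2}  B3 = {1, 2, 4}  B4 = {1, 2, 3}  B5 = {2, 4, 6}
Tree: B1–B2, B1–B3, B1–B4, B3–B5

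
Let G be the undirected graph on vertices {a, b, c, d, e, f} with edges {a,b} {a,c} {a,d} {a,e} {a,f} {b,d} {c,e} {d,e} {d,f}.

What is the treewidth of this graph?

2

A width-2 tree decomposition is:
Bags: B1 = {a, b, d}  B2 = {a, d, f}  B3 = {a, d, e}  B4 = {a, c, e}
Tree: B1–B2, B1–B3, B3–B4
The largest bag has 3 vertices, giving width 2; this decomposition certifies tw(G) ≤ 2. For the lower bound, the 3 vertices {a, d, e} are pairwise adjacent, and any tree decomposition puts a clique entirely inside one bag — forcing width ≥ 2. Hence tw(G) = 2 exactly.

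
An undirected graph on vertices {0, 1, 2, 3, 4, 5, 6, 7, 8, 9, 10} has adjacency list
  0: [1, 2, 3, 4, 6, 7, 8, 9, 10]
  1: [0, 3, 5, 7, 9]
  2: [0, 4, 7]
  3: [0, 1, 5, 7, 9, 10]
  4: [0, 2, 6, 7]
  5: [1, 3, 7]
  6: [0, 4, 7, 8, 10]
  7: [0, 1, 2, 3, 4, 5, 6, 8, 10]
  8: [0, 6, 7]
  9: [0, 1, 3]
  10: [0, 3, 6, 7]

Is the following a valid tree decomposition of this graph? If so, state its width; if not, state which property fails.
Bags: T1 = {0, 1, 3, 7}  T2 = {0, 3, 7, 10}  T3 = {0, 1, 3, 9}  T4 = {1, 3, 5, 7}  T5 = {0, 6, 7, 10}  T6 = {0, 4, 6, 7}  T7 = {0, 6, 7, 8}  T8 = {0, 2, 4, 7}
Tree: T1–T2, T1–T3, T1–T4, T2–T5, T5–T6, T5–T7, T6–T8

Yes; width 3.

Every vertex of G appears in some bag (union = {0, 1, 2, 3, 4, 5, 6, 7, 8, 9, 10}); every edge is covered by a bag; and for each vertex v the set of bags containing v is connected in the bag tree. The decomposition is therefore valid. The largest bag has 4 vertices, so the width is 3.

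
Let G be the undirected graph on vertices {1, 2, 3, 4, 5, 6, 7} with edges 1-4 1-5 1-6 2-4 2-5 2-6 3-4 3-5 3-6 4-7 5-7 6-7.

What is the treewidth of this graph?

A width-3 tree decomposition is:
Bags: B1 = {3, 4, 5, 6}  B2 = {4, 5, 6, 7}  B3 = {1, 4, 5, 6}  B4 = {2, 4, 5, 6}
Tree: B1–B2, B2–B3, B3–B4
Each bag holds 4 vertices, so the decomposition has width 3, which upper-bounds the treewidth. For the lower bound: the 4 vertex sets {3,4}, {6,7}, {5}, {1} are disjoint, each induces a connected subgraph, and every pair is joined by at least one edge of G. Contracting each set to a single vertex therefore yields K_{4} as a minor, and since treewidth is minor-monotone, tw(G) ≥ tw(K_{4}) = 3. The upper and lower bounds meet at 3, so that is the treewidth.

3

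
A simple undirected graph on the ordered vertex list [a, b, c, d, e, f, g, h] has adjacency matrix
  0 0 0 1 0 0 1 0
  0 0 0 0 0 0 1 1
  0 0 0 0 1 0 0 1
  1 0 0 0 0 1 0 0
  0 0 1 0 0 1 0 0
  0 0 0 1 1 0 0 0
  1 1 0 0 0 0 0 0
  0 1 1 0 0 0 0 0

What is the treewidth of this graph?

2

A width-2 tree decomposition is:
Bags: B1 = {a, d, g}  B2 = {d, f, g}  B3 = {e, f, g}  B4 = {c, e, g}  B5 = {c, g, h}  B6 = {b, g, h}
Tree: B1–B2, B2–B3, B3–B4, B4–B5, B5–B6
Every bag has size at most 3, so the width is 3 − 1 = 2 and tw(G) ≤ 2. The edges g–a–d–f–e–c–h–b–g form a cycle, so G is not a tree and its treewidth is at least 2. Therefore the treewidth is 2.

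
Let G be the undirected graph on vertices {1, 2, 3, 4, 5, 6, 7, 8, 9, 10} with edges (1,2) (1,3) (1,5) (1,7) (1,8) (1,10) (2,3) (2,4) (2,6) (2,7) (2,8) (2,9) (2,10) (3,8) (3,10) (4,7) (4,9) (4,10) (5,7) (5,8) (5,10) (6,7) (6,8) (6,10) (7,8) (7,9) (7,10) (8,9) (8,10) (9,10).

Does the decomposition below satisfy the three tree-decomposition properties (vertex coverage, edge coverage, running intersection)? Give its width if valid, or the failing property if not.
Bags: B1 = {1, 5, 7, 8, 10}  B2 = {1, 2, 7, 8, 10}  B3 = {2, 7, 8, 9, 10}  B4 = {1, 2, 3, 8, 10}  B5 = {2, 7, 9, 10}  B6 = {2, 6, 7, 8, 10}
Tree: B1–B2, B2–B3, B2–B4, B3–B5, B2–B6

No — vertex 4 appears in no bag.

A tree decomposition must satisfy three properties: every vertex lies in some bag; for every edge, both endpoints lie together in some bag; and for every vertex, the bags containing it form a connected subtree. Here vertex 4 appears in no bag, so the decomposition is invalid.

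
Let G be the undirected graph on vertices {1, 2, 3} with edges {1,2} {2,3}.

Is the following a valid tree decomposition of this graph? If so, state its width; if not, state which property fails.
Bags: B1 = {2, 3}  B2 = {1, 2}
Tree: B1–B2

Checking the three conditions: (i) the bags cover all of {1, 2, 3}; (ii) for each edge, some bag contains both endpoints; (iii) the bags containing any fixed vertex form a subtree. All hold, so the decomposition is valid with width 2 − 1 = 1.

Yes; width 1.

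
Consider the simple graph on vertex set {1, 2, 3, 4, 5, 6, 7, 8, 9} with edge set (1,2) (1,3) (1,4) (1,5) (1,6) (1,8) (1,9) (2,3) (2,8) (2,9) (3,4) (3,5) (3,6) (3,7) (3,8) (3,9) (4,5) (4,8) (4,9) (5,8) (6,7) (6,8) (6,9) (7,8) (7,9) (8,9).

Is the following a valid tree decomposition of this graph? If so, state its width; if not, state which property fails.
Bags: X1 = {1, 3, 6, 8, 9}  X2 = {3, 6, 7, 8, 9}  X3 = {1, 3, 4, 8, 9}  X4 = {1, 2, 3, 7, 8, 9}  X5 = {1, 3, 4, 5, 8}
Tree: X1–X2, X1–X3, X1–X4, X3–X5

A tree decomposition must satisfy three properties: every vertex lies in some bag; for every edge, both endpoints lie together in some bag; and for every vertex, the bags containing it form a connected subtree. Here bags containing vertex 7 are not connected in the tree, so the decomposition is invalid.

No — bags containing vertex 7 are not connected in the tree.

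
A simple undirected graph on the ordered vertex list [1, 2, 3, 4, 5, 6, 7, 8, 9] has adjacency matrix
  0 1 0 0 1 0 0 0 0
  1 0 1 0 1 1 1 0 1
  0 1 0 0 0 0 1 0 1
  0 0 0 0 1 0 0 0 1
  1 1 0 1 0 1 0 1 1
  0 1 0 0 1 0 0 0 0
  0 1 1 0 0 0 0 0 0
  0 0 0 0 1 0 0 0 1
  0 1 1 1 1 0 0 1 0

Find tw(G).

2

A width-2 tree decomposition is:
Bags: B1 = {2, 5, 9}  B2 = {4, 5, 9}  B3 = {1, 2, 5}  B4 = {2, 3, 9}  B5 = {2, 3, 7}  B6 = {2, 5, 6}  B7 = {5, 8, 9}
Tree: B1–B2, B1–B3, B1–B4, B4–B5, B1–B6, B1–B7
Each bag holds 3 vertices, so the decomposition has width 2, which upper-bounds the treewidth. On the other hand G contains the 3-clique {5, 8, 9}. A clique must lie in a single bag of any decomposition, so no decomposition can have width below 2. Hence tw(G) = 2 exactly.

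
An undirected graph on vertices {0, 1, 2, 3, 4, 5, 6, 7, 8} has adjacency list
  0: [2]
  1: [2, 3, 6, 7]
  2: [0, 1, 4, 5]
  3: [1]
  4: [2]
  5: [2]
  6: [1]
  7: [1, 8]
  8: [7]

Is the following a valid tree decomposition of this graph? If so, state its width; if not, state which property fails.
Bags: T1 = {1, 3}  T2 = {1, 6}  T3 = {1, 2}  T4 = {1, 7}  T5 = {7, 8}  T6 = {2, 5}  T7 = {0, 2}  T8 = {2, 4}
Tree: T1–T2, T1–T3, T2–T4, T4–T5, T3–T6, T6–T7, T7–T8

Checking the three conditions: (i) the bags cover all of {0, 1, 2, 3, 4, 5, 6, 7, 8}; (ii) for each edge, some bag contains both endpoints; (iii) the bags containing any fixed vertex form a subtree. All hold, so the decomposition is valid with width 2 − 1 = 1.

Yes; width 1.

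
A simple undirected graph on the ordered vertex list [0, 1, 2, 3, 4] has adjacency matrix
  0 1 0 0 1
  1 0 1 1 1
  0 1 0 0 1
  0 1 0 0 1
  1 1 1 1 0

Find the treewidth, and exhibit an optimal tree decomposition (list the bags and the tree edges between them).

Every bag has size at most 3, so the width is 3 − 1 = 2 and tw(G) ≤ 2. On the other hand G contains the 3-clique {0, 1, 4}. A clique must lie in a single bag of any decomposition, so no decomposition can have width below 2. Therefore the treewidth is 2.

Treewidth 2.
Bags: B1 = {1, 3, 4}  B2 = {1, 2, 4}  B3 = {0, 1, 4}
Tree: B1–B2, B1–B3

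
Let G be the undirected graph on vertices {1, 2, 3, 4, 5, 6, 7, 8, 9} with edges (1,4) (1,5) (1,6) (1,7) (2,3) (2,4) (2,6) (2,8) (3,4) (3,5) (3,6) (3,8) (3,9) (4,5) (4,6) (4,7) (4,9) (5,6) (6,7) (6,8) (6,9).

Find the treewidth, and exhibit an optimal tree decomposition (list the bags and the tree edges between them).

Every bag has size at most 4, so the width is 4 − 1 = 3 and tw(G) ≤ 3. On the other hand G contains the 4-clique {2, 3, 6, 8}. A clique must lie in a single bag of any decomposition, so no decomposition can have width below 3. Combining the bounds, tw(G) = 3.

Treewidth 3.
Bags: B1 = {3, 4, 6, 9}  B2 = {2, 3, 4, 6}  B3 = {3, 4, 5, 6}  B4 = {1, 4, 5, 6}  B5 = {2, 3, 6, 8}  B6 = {1, 4, 6, 7}
Tree: B1–B2, B2–B3, B3–B4, B2–B5, B4–B6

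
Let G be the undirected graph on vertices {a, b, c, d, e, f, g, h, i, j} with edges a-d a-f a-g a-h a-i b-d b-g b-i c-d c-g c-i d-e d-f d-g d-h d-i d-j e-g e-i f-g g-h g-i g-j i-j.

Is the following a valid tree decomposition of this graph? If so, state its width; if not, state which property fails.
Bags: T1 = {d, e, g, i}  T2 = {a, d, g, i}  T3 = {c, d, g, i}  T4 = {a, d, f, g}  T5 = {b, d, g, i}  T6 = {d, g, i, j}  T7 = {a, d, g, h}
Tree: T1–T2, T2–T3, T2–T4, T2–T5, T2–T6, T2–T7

Yes; width 3.

Checking the three conditions: (i) the bags cover all of {a, b, c, d, e, f, g, h, i, j}; (ii) for each edge, some bag contains both endpoints; (iii) the bags containing any fixed vertex form a subtree. All hold, so the decomposition is valid with width 4 − 1 = 3.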